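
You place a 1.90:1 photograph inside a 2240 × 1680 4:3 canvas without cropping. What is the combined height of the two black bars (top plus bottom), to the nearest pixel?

1.90:1 (1.900) > 4:3 (1.333), so the photograph fills the width.
The photograph is 2240 / 1.900 ≈ 1178.95 px tall.
Leftover height: 1680 − 1178.95 = 501.05 px.

501 px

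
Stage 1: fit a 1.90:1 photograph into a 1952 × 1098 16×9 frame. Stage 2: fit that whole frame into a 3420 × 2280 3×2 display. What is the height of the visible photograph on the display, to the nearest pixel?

1800 px

Inside the 1952×1098 canvas the photograph is width-limited at 1952.00 × 1027.37.
The 16×9 canvas is width-limited in 3420×2280, giving 3420.00 × 1923.75; scale factor 1.7520.
The photograph scales with it: height 1027.37 × 1.7520 ≈ 1800.00.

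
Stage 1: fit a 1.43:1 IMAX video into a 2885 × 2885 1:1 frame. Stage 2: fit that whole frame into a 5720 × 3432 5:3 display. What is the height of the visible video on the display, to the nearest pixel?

2400 px

First fit — 1.43:1 IMAX into 2885×2885 spans the width: 2885.00 × 2017.48.
The 1:1 canvas is height-limited in 5720×3432, giving 3432.00 × 3432.00; scale factor 1.1896.
The video scales with it: height 2017.48 × 1.1896 ≈ 2400.00.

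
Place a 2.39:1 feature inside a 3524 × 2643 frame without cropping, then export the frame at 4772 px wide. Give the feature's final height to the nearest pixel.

Fitted into 3524×2643, the feature spans the width; its height is 3524 / 2.390 ≈ 1474.48 px.
Resizing to 4772 px wide multiplies everything by 1.3541: 1474.48 → 1996.65 px.

1997 px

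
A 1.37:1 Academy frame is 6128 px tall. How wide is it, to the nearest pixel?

At 1.37:1 Academy, 6128 × 1.370 ≈ 8395.36.

8395 px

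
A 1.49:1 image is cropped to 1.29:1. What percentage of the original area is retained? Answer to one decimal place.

86.6%

Going from 1.49:1 to 1.29:1 means cutting width while keeping height.
(1.290)/(1.490) ≈ 0.866 of the area survives.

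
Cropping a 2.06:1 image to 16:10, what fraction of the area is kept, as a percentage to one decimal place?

77.7%

16:10 is narrower than 2.06:1, so the crop keeps the full height and trims the width.
(1.600)/(2.060) ≈ 0.777 of the area survives.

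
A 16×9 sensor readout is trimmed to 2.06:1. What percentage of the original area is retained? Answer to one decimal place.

86.3%

2.06:1 is wider than 16×9, so the crop keeps the full width and trims the height.
Fraction kept = (1.778)/(2.060) ≈ 86.30%.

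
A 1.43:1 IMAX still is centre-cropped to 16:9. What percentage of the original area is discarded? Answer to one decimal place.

Going from 1.43:1 IMAX to 16:9 means cutting height while keeping width.
(1.430)/(1.778) ≈ 0.804 of the area survives, leaving 19.56% discarded.

19.6%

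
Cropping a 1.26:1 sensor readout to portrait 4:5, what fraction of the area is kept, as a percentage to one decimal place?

portrait 4:5 is narrower than 1.26:1, so the crop keeps the full height and trims the width.
(0.800)/(1.260) ≈ 0.635 of the area survives.

63.5%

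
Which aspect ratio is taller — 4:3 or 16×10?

4:3

4:3 = 1.333 and 16×10 = 1.6; 1.6 > 1.333. The smaller width-to-height ratio is the taller frame.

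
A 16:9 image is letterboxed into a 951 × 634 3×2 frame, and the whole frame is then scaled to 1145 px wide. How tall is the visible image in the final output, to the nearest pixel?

644 px

Fitted into 951×634, the image spans the width; its height is 951 × 9/16 ≈ 534.94 px.
The frame scales by 1145/951 = 1.2040; 534.94 × 1.2040 ≈ 644.06 px.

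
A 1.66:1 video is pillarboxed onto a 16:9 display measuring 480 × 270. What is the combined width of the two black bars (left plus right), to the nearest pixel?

Since 1.660 < 1.778, the video is height-limited.
Content width = 270 × 1.660 ≈ 448.20 px.
Black = 480 − 448.20 = 31.80 px.

32 px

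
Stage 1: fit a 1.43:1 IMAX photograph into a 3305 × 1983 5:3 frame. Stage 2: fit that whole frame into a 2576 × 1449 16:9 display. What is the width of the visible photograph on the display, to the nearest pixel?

Inside the 3305×1983 canvas the photograph is height-limited at 2835.69 × 1983.00.
The 5:3 canvas is height-limited in 2576×1449, giving 2415.00 × 1449.00; scale factor 0.7307.
The photograph scales with it: width 2835.69 × 0.7307 ≈ 2072.07.

2072 px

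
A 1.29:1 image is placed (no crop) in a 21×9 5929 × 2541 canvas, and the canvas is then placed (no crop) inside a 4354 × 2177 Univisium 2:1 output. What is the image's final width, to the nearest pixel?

2407 px

First fit — 1.29:1 into 5929×2541 spans the height: 3277.89 × 2541.00.
21×9 in 4354×2177: fills the width, so the intermediate becomes 4354.00 × 1866.00 — a scale of ×0.7344.
Applying the same ×0.7344: 3277.89 → 2407.14.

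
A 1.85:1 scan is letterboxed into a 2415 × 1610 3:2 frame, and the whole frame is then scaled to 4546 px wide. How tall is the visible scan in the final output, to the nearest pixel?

2457 px

At 2415×1610 the scan is width-limited, so height = 2415 / 1.850 ≈ 1305.41 px.
The frame scales by 4546/2415 = 1.8824; 1305.41 × 1.8824 ≈ 2457.30 px.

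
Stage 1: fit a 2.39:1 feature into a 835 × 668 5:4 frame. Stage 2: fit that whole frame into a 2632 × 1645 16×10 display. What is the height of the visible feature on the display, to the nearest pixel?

860 px

First fit — 2.39:1 into 835×668 spans the width: 835.00 × 349.37.
5:4 in 2632×1645: fills the height, so the intermediate becomes 2056.25 × 1645.00 — a scale of ×2.4626.
So the feature's height is 349.37 × 2.4626 ≈ 860.36.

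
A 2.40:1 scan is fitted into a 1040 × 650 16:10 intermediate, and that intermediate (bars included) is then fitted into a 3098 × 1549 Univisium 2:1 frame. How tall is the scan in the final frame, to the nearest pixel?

1033 px

Inside the 1040×650 canvas the scan is width-limited at 1040.00 × 433.33.
Second fit — the 16:10 canvas into 3098×1549 spans the height: 2478.40 × 1549.00 (×2.3831 from 1040×650).
The scan scales with it: height 433.33 × 2.3831 ≈ 1032.67.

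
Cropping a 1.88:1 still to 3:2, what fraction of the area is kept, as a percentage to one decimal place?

79.8%

The height stays; only width is cut (since 3:2 is narrower than 1.88:1).
Fraction kept = (1.500)/(1.880) ≈ 79.79%.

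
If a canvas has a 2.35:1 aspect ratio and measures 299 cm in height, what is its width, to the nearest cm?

At 2.35:1, 299 × 2.350 ≈ 702.65.

703 cm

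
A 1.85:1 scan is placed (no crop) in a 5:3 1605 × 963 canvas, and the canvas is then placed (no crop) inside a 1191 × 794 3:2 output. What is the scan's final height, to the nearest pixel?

First fit — 1.85:1 into 1605×963 spans the width: 1605.00 × 867.57.
Second fit — the 5:3 canvas into 1191×794 spans the width: 1191.00 × 714.60 (×0.7421 from 1605×963).
Applying the same ×0.7421: 867.57 → 643.78.

644 px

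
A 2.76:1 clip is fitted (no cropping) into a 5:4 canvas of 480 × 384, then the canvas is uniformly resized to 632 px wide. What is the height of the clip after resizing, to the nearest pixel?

229 px

In the 480×384 frame the clip fills the width: height = 480 / 2.760 ≈ 173.91 px.
Scaling 480 → 632 is ×1.3167, so the height becomes 173.91 × 1.3167 ≈ 228.99 px.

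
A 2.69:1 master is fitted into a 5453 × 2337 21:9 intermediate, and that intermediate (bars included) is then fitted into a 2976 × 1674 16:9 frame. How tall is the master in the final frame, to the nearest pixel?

1106 px

2.69:1 in 5453×2337: fills the width, so the master is 5453.00 × 2027.14.
The 21:9 canvas is width-limited in 2976×1674, giving 2976.00 × 1275.43; scale factor 0.5458.
Applying the same ×0.5458: 2027.14 → 1106.32.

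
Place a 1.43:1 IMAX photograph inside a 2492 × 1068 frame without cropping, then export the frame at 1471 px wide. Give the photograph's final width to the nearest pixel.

In the 2492×1068 frame the photograph fills the height: width = 1068 × 1.430 ≈ 1527.24 px.
Resizing to 1471 px wide multiplies everything by 0.5903: 1527.24 → 901.51 px.

902 px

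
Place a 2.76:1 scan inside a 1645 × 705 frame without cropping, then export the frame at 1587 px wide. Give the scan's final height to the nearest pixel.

575 px

In the 1645×705 frame the scan fills the width: height = 1645 / 2.760 ≈ 596.01 px.
The frame scales by 1587/1645 = 0.9647; 596.01 × 0.9647 ≈ 575.00 px.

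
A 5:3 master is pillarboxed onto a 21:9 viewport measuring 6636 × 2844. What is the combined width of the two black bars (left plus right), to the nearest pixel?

1896 px

5:3 is narrower than 21:9, so it spans the full height.
That makes the image 4740.00 px wide (2844 × 5/3).
Black = 6636 − 4740.00 = 1896.00 px.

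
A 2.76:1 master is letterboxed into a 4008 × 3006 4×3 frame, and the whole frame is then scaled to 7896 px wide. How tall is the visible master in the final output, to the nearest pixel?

2861 px

Fitted into 4008×3006, the master spans the width; its height is 4008 / 2.760 ≈ 1452.17 px.
Scaling 4008 → 7896 is ×1.9701, so the height becomes 1452.17 × 1.9701 ≈ 2860.87 px.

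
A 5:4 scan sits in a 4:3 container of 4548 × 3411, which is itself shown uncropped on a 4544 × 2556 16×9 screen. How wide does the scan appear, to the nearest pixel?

5:4 in 4548×3411: fills the height, so the scan is 4263.75 × 3411.00.
4:3 in 4544×2556: fills the height, so the intermediate becomes 3408.00 × 2556.00 — a scale of ×0.7493.
The scan scales with it: width 4263.75 × 0.7493 ≈ 3195.00.

3195 px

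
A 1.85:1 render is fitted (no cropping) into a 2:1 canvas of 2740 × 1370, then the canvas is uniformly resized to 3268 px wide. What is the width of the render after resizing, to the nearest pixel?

3023 px

In the 2740×1370 frame the render fills the height: width = 1370 × 1.850 ≈ 2534.50 px.
Scaling 2740 → 3268 is ×1.1927, so the width becomes 2534.50 × 1.1927 ≈ 3022.90 px.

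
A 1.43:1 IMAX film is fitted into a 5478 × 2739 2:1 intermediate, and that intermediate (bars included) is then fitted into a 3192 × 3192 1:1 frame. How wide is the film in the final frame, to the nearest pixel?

1.43:1 IMAX in 5478×2739: fills the height, so the film is 3916.77 × 2739.00.
2:1 in 3192×3192: fills the width, so the intermediate becomes 3192.00 × 1596.00 — a scale of ×0.5827.
The film scales with it: width 3916.77 × 0.5827 ≈ 2282.28.

2282 px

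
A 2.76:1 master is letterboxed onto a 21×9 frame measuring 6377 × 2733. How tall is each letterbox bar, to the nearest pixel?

211 px

2.76:1 (2.760) > 21×9 (2.333), so the master fills the width.
That makes the image 2310.51 px tall (6377 / 2.760).
2733 − 2310.51 = 422.49 px of bars (211.25 each).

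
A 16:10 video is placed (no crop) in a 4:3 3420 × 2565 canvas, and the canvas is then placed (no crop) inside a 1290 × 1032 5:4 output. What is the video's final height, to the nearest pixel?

First fit — 16:10 into 3420×2565 spans the width: 3420.00 × 2137.50.
4:3 in 1290×1032: fills the width, so the intermediate becomes 1290.00 × 967.50 — a scale of ×0.3772.
So the video's height is 2137.50 × 0.3772 ≈ 806.25.

806 px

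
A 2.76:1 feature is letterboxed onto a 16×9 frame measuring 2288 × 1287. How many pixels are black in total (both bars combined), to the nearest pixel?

Since 2.760 > 1.778, the feature is width-limited.
That makes the image 828.9855 px tall (2288 / 2.760).
Black = 1287 − 828.9855 = 458.0145 px.
Bar area = 458.0145 × 2288 ≈ 1047937 px.

1047937 pixels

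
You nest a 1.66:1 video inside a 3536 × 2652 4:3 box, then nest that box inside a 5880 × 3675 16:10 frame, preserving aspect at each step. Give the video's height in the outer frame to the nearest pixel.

First fit — 1.66:1 into 3536×2652 spans the width: 3536.00 × 2130.12.
The 4:3 canvas is height-limited in 5880×3675, giving 4900.00 × 3675.00; scale factor 1.3857.
The video scales with it: height 2130.12 × 1.3857 ≈ 2951.81.

2952 px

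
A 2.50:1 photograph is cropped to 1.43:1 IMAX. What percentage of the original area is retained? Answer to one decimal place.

57.2%

Going from 2.50:1 to 1.43:1 IMAX means cutting width while keeping height.
(1.430)/(2.500) ≈ 0.572 of the area survives.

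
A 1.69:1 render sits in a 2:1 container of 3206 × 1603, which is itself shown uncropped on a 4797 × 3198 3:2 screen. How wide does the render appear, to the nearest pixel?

1.69:1 in 3206×1603: fills the height, so the render is 2709.07 × 1603.00.
2:1 in 4797×3198: fills the width, so the intermediate becomes 4797.00 × 2398.50 — a scale of ×1.4963.
Applying the same ×1.4963: 2709.07 → 4053.47.

4053 px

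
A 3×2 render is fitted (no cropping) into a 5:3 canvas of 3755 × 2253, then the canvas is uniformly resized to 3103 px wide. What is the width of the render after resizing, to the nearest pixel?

2793 px

Fitted into 3755×2253, the render spans the height; its width is 2253 × 3/2 ≈ 3379.50 px.
The frame scales by 3103/3755 = 0.8264; 3379.50 × 0.8264 ≈ 2792.70 px.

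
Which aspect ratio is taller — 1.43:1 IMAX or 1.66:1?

1.43 and 1.66; 1.66 > 1.43. The smaller width-to-height ratio is the taller frame.

1.43:1 IMAX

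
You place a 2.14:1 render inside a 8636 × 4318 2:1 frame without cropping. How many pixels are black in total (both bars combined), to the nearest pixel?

Since 2.140 > 2.000, the render is width-limited.
That makes the image 4035.5140 px tall (8636 / 2.140).
Leftover height: 4318 − 4035.5140 = 282.4860 px.
Across the 8636-px span: 282.4860 × 8636 ≈ 2439549 px.

2439549 pixels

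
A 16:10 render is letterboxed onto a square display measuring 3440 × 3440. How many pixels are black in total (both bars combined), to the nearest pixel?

16:10 (1.600) > square (1.000), so the render fills the width.
That makes the image 2150.0000 px tall (3440 × 10/16).
Leftover height: 3440 − 2150.0000 = 1290.0000 px.
Bar area = 1290.0000 × 3440 ≈ 4437600 px.

4437600 pixels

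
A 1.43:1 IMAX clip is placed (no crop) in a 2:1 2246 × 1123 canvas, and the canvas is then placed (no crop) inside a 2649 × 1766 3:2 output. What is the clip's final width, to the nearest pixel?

1894 px

First fit — 1.43:1 IMAX into 2246×1123 spans the height: 1605.89 × 1123.00.
Second fit — the 2:1 canvas into 2649×1766 spans the width: 2649.00 × 1324.50 (×1.1794 from 2246×1123).
The clip scales with it: width 1605.89 × 1.1794 ≈ 1894.04.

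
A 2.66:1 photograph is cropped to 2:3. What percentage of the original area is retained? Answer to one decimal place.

2:3 is narrower than 2.66:1, so the crop keeps the full height and trims the width.
Fraction kept = (0.667)/(2.660) ≈ 25.06%.

25.1%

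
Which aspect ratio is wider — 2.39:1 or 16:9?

2.39 and 16:9 = 1.778; 2.39 > 1.778.

2.39:1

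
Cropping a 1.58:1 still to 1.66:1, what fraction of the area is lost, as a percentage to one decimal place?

4.8%

The width stays; only height is cut (since 1.66:1 is wider than 1.58:1).
Area ratio = (1.580)/(1.660) = 95.18%; the remaining 4.82% is cropped out.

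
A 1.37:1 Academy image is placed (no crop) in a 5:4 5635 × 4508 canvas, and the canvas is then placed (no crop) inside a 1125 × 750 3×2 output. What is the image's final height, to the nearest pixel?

684 px

First fit — 1.37:1 Academy into 5635×4508 spans the width: 5635.00 × 4113.14.
Second fit — the 5:4 canvas into 1125×750 spans the height: 937.50 × 750.00 (×0.1664 from 5635×4508).
Applying the same ×0.1664: 4113.14 → 684.31.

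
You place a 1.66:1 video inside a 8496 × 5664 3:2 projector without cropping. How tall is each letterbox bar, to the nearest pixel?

273 px

1.66:1 is wider than 3:2, so it spans the full width.
That makes the image 5118.07 px tall (8496 / 1.660).
5664 − 5118.07 = 545.93 px of bars (272.96 each).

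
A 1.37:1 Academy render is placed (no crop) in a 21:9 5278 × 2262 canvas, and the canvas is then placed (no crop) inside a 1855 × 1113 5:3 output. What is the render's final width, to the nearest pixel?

1089 px

First fit — 1.37:1 Academy into 5278×2262 spans the height: 3098.94 × 2262.00.
21:9 in 1855×1113: fills the width, so the intermediate becomes 1855.00 × 795.00 — a scale of ×0.3515.
Applying the same ×0.3515: 3098.94 → 1089.15.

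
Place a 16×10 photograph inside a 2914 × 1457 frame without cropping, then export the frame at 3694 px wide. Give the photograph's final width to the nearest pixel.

2955 px

Fitted into 2914×1457, the photograph spans the height; its width is 1457 × 16/10 ≈ 2331.20 px.
Resizing to 3694 px wide multiplies everything by 1.2677: 2331.20 → 2955.20 px.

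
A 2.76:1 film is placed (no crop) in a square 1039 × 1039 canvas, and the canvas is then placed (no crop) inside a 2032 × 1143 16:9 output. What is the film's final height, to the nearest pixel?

414 px

2.76:1 in 1039×1039: fills the width, so the film is 1039.00 × 376.45.
The square canvas is height-limited in 2032×1143, giving 1143.00 × 1143.00; scale factor 1.1001.
The film scales with it: height 376.45 × 1.1001 ≈ 414.13.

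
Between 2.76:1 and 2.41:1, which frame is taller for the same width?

2.41:1

2.76 and 2.41; 2.76 > 2.41. The smaller width-to-height ratio is the taller frame.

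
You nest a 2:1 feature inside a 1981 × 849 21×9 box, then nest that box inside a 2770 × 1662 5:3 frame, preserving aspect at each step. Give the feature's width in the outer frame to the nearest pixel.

Inside the 1981×849 canvas the feature is height-limited at 1698.00 × 849.00.
21×9 in 2770×1662: fills the width, so the intermediate becomes 2770.00 × 1187.14 — a scale of ×1.3983.
Applying the same ×1.3983: 1698.00 → 2374.29.

2374 px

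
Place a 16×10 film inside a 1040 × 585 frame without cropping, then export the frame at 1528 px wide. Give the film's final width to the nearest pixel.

1375 px

At 1040×585 the film is height-limited, so width = 585 × 16/10 ≈ 936.00 px.
Resizing to 1528 px wide multiplies everything by 1.4692: 936.00 → 1375.20 px.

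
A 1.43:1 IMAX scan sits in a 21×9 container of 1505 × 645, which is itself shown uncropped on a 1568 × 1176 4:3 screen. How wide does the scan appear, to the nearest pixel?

961 px

First fit — 1.43:1 IMAX into 1505×645 spans the height: 922.35 × 645.00.
21×9 in 1568×1176: fills the width, so the intermediate becomes 1568.00 × 672.00 — a scale of ×1.0419.
Applying the same ×1.0419: 922.35 → 960.96.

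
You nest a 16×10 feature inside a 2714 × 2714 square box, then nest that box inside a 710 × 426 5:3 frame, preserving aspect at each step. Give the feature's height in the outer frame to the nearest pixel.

16×10 in 2714×2714: fills the width, so the feature is 2714.00 × 1696.25.
Second fit — the square canvas into 710×426 spans the height: 426.00 × 426.00 (×0.1570 from 2714×2714).
So the feature's height is 1696.25 × 0.1570 ≈ 266.25.

266 px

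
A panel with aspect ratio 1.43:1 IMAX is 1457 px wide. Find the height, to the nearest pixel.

1457 / 1.430 = 1018.88.

1019 px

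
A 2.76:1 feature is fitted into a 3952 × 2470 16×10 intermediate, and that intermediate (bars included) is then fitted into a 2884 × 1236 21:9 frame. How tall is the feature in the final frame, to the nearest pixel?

717 px

First fit — 2.76:1 into 3952×2470 spans the width: 3952.00 × 1431.88.
16×10 in 2884×1236: fills the height, so the intermediate becomes 1977.60 × 1236.00 — a scale of ×0.5004.
The feature scales with it: height 1431.88 × 0.5004 ≈ 716.52.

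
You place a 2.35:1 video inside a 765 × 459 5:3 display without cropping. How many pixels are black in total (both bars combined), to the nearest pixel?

2.35:1 is wider than 5:3, so it spans the full width.
Content height = 765 / 2.350 ≈ 325.5319 px.
459 − 325.5319 = 133.4681 px of bars.
Bar area = 133.4681 × 765 ≈ 102103 px.

102103 pixels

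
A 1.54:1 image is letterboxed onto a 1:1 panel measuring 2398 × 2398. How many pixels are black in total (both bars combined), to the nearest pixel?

Since 1.540 > 1.000, the image is width-limited.
Content height = 2398 / 1.540 ≈ 1557.1429 px.
2398 − 1557.1429 = 840.8571 px of bars.
Bar area = 840.8571 × 2398 ≈ 2016375 px.

2016375 pixels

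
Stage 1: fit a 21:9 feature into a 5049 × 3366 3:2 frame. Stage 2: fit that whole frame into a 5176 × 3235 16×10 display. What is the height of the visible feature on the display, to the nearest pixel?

21:9 in 5049×3366: fills the width, so the feature is 5049.00 × 2163.86.
3:2 in 5176×3235: fills the height, so the intermediate becomes 4852.50 × 3235.00 — a scale of ×0.9611.
Applying the same ×0.9611: 2163.86 → 2079.64.

2080 px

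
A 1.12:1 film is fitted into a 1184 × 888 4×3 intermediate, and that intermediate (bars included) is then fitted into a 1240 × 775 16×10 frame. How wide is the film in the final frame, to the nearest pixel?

First fit — 1.12:1 into 1184×888 spans the height: 994.56 × 888.00.
4×3 in 1240×775: fills the height, so the intermediate becomes 1033.33 × 775.00 — a scale of ×0.8727.
Applying the same ×0.8727: 994.56 → 868.00.

868 px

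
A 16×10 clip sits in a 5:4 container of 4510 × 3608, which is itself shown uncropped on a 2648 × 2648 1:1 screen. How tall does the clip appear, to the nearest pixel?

1655 px

16×10 in 4510×3608: fills the width, so the clip is 4510.00 × 2818.75.
Second fit — the 5:4 canvas into 2648×2648 spans the width: 2648.00 × 2118.40 (×0.5871 from 4510×3608).
Applying the same ×0.5871: 2818.75 → 1655.00.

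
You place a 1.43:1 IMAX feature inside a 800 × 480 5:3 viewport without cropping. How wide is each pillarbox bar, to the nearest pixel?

1.43:1 IMAX (1.430) < 5:3 (1.667), so the feature fills the height.
Content width = 480 × 1.430 ≈ 686.40 px.
800 − 686.40 = 113.60 px of bars (56.80 each).

57 px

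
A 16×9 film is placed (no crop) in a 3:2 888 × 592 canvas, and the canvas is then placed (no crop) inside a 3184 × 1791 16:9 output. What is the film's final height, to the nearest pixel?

Inside the 888×592 canvas the film is width-limited at 888.00 × 499.50.
Second fit — the 3:2 canvas into 3184×1791 spans the height: 2686.50 × 1791.00 (×3.0253 from 888×592).
Applying the same ×3.0253: 499.50 → 1511.16.

1511 px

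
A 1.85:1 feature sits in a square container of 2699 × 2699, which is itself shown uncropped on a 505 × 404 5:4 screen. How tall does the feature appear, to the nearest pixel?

218 px

1.85:1 in 2699×2699: fills the width, so the feature is 2699.00 × 1458.92.
The square canvas is height-limited in 505×404, giving 404.00 × 404.00; scale factor 0.1497.
The feature scales with it: height 1458.92 × 0.1497 ≈ 218.38.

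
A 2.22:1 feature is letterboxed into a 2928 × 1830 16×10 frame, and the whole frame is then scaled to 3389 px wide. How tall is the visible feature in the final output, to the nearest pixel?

Fitted into 2928×1830, the feature spans the width; its height is 2928 / 2.220 ≈ 1318.92 px.
The frame scales by 3389/2928 = 1.1574; 1318.92 × 1.1574 ≈ 1526.58 px.

1527 px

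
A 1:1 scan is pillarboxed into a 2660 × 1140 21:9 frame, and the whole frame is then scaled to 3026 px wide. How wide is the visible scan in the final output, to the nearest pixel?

1297 px

Fitted into 2660×1140, the scan spans the height; its width is 1140 × 1/1 ≈ 1140.00 px.
Resizing to 3026 px wide multiplies everything by 1.1376: 1140.00 → 1296.86 px.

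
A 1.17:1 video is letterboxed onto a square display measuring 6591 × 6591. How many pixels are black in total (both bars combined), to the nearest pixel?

6311981 pixels

Since 1.170 > 1.000, the video is width-limited.
Content height = 6591 / 1.170 ≈ 5633.3333 px.
Black = 6591 − 5633.3333 = 957.6667 px.
Bar area = 957.6667 × 6591 ≈ 6311981 px.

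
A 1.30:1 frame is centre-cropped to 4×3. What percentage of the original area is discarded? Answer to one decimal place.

4×3 is wider than 1.30:1, so the crop keeps the full width and trims the height.
Area ratio = (1.300)/(1.333) = 97.50%; the remaining 2.50% is cropped out.

2.5%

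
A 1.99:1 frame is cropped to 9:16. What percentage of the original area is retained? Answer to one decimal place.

28.3%

9:16 is narrower than 1.99:1, so the crop keeps the full height and trims the width.
Area ratio = (0.562)/(1.990) = 28.27% retained.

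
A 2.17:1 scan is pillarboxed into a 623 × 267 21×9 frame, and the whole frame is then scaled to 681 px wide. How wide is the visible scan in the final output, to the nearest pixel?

633 px

At 623×267 the scan is height-limited, so width = 267 × 2.170 ≈ 579.39 px.
Scaling 623 → 681 is ×1.0931, so the width becomes 579.39 × 1.0931 ≈ 633.33 px.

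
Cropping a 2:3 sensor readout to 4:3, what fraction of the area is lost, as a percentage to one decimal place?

The width stays; only height is cut (since 4:3 is wider than 2:3).
(0.667)/(1.333) ≈ 0.500 of the area survives, leaving 50.00% discarded.

50.0%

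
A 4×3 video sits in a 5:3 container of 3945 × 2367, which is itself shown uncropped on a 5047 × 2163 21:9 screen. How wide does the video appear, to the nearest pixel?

2884 px

4×3 in 3945×2367: fills the height, so the video is 3156.00 × 2367.00.
Second fit — the 5:3 canvas into 5047×2163 spans the height: 3605.00 × 2163.00 (×0.9138 from 3945×2367).
Applying the same ×0.9138: 3156.00 → 2884.00.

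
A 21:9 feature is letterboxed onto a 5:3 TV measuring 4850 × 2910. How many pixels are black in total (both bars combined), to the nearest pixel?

4032429 pixels

Since 2.333 > 1.667, the feature is width-limited.
The feature is 4850 × 9/21 ≈ 2078.5714 px tall.
Leftover height: 2910 − 2078.5714 = 831.4286 px.
Across the 4850-px span: 831.4286 × 4850 ≈ 4032429 px.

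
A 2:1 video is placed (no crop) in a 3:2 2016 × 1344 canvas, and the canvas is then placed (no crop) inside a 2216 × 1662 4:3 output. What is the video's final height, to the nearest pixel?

First fit — 2:1 into 2016×1344 spans the width: 2016.00 × 1008.00.
Second fit — the 3:2 canvas into 2216×1662 spans the width: 2216.00 × 1477.33 (×1.0992 from 2016×1344).
Applying the same ×1.0992: 1008.00 → 1108.00.

1108 px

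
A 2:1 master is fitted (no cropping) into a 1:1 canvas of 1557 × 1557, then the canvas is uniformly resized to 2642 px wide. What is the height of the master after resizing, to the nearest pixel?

1321 px

At 1557×1557 the master is width-limited, so height = 1557 × 1/2 ≈ 778.50 px.
Resizing to 2642 px wide multiplies everything by 1.6969: 778.50 → 1321.00 px.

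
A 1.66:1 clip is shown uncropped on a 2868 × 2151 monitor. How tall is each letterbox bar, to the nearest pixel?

1.66:1 is wider than 4:3, so it spans the full width.
That makes the image 1727.71 px tall (2868 / 1.660).
Black = 2151 − 1727.71 = 423.29 px, or 211.64 per bar.

212 px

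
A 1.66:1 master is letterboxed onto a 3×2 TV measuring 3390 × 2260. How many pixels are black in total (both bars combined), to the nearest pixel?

738448 pixels

Since 1.660 > 1.500, the master is width-limited.
Content height = 3390 / 1.660 ≈ 2042.1687 px.
Leftover height: 2260 − 2042.1687 = 217.8313 px.
That's 217.8313 × 3390 ≈ 738448 black pixels.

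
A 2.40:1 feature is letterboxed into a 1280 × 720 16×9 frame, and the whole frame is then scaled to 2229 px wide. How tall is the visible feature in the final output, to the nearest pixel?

929 px

Fitted into 1280×720, the feature spans the width; its height is 1280 / 2.400 ≈ 533.33 px.
The frame scales by 2229/1280 = 1.7414; 533.33 × 1.7414 ≈ 928.75 px.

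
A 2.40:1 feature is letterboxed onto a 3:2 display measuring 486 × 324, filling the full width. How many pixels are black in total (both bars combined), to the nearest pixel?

That makes the image 202.5000 px tall (486 / 2.400).
Black = 324 − 202.5000 = 121.5000 px.
Bar area = 121.5000 × 486 ≈ 59049 px.

59049 pixels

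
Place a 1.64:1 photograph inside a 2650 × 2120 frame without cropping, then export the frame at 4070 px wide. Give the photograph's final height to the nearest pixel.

At 2650×2120 the photograph is width-limited, so height = 2650 / 1.640 ≈ 1615.85 px.
The frame scales by 4070/2650 = 1.5358; 1615.85 × 1.5358 ≈ 2481.71 px.

2482 px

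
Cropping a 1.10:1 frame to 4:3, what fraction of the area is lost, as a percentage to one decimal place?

4:3 is wider than 1.10:1, so the crop keeps the full width and trims the height.
Area ratio = (1.100)/(1.333) = 82.50%; the remaining 17.50% is cropped out.

17.5%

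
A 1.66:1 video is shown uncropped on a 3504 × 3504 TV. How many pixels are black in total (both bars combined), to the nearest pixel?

4881621 pixels

1.66:1 (1.660) > 1:1 (1.000), so the video fills the width.
The video is 3504 / 1.660 ≈ 2110.8434 px tall.
Black = 3504 − 2110.8434 = 1393.1566 px.
That's 1393.1566 × 3504 ≈ 4881621 black pixels.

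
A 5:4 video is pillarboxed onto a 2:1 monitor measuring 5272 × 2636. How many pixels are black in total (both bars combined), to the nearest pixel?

5211372 pixels

Since 1.250 < 2.000, the video is height-limited.
Content width = 2636 × 5/4 ≈ 3295.0000 px.
Leftover width: 5272 − 3295.0000 = 1977.0000 px.
Bar area = 1977.0000 × 2636 ≈ 5211372 px.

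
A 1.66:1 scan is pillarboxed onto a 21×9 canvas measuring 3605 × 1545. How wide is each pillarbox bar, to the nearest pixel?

520 px

Since 1.660 < 2.333, the scan is height-limited.
The scan is 1545 × 1.660 ≈ 2564.70 px wide.
Black = 3605 − 2564.70 = 1040.30 px, or 520.15 per bar.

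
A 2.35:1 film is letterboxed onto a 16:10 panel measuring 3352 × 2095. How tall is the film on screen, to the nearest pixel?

2.35:1 is wider than 16:10, so it spans the full width.
Content height = 3352 / 2.350 ≈ 1426.38 px.

1426 px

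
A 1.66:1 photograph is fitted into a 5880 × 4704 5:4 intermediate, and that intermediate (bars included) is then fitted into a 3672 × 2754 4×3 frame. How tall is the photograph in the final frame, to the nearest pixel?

2074 px

First fit — 1.66:1 into 5880×4704 spans the width: 5880.00 × 3542.17.
Second fit — the 5:4 canvas into 3672×2754 spans the height: 3442.50 × 2754.00 (×0.5855 from 5880×4704).
The photograph scales with it: height 3542.17 × 0.5855 ≈ 2073.80.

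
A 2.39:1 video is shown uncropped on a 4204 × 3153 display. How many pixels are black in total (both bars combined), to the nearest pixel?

Since 2.390 > 1.333, the video is width-limited.
The video is 4204 / 2.390 ≈ 1758.9958 px tall.
Leftover height: 3153 − 1758.9958 = 1394.0042 px.
That's 1394.0042 × 4204 ≈ 5860394 black pixels.

5860394 pixels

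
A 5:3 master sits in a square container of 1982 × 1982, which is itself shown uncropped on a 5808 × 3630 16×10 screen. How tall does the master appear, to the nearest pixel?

Inside the 1982×1982 canvas the master is width-limited at 1982.00 × 1189.20.
square in 5808×3630: fills the height, so the intermediate becomes 3630.00 × 3630.00 — a scale of ×1.8315.
So the master's height is 1189.20 × 1.8315 ≈ 2178.00.

2178 px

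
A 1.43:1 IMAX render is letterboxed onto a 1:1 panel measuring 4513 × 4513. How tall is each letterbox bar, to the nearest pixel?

679 px

1.43:1 IMAX is wider than 1:1, so it spans the full width.
That makes the image 3155.94 px tall (4513 / 1.430).
4513 − 3155.94 = 1357.06 px of bars (678.53 each).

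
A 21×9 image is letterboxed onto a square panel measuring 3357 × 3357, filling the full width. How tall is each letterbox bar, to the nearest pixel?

That makes the image 1438.71 px tall (3357 × 9/21).
3357 − 1438.71 = 1918.29 px of bars (959.14 each).

959 px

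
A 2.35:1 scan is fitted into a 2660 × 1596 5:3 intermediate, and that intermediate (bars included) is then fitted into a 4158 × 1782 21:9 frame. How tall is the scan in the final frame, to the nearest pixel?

2.35:1 in 2660×1596: fills the width, so the scan is 2660.00 × 1131.91.
5:3 in 4158×1782: fills the height, so the intermediate becomes 2970.00 × 1782.00 — a scale of ×1.1165.
So the scan's height is 1131.91 × 1.1165 ≈ 1263.83.

1264 px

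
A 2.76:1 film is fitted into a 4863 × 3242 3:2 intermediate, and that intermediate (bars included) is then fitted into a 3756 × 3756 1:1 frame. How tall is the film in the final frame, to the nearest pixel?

Inside the 4863×3242 canvas the film is width-limited at 4863.00 × 1761.96.
Second fit — the 3:2 canvas into 3756×3756 spans the width: 3756.00 × 2504.00 (×0.7724 from 4863×3242).
So the film's height is 1761.96 × 0.7724 ≈ 1360.87.

1361 px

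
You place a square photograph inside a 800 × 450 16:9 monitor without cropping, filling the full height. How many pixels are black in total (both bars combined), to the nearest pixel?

157500 pixels

Content width = 450 × 1/1 ≈ 450.0000 px.
Black = 800 − 450.0000 = 350.0000 px.
That's 350.0000 × 450 ≈ 157500 black pixels.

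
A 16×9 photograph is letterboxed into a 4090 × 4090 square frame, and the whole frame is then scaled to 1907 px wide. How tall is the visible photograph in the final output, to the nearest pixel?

1073 px

In the 4090×4090 frame the photograph fills the width: height = 4090 × 9/16 ≈ 2300.62 px.
Scaling 4090 → 1907 is ×0.4663, so the height becomes 2300.62 × 0.4663 ≈ 1072.69 px.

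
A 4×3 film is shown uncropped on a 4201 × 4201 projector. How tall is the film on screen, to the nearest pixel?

4×3 is wider than square, so it spans the full width.
Content height = 4201 × 3/4 ≈ 3150.75 px.

3151 px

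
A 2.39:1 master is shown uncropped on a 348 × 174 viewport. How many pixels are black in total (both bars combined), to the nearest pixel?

9881 pixels

2.39:1 (2.390) > 2:1 (2.000), so the master fills the width.
Content height = 348 / 2.390 ≈ 145.6067 px.
174 − 145.6067 = 28.3933 px of bars.
Bar area = 28.3933 × 348 ≈ 9881 px.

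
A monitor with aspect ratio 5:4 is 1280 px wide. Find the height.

Height = 1280 × 4/5 = 1024.

1024 px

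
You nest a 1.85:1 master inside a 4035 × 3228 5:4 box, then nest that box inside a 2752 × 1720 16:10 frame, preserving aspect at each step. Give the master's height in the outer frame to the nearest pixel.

1162 px

First fit — 1.85:1 into 4035×3228 spans the width: 4035.00 × 2181.08.
Second fit — the 5:4 canvas into 2752×1720 spans the height: 2150.00 × 1720.00 (×0.5328 from 4035×3228).
So the master's height is 2181.08 × 0.5328 ≈ 1162.16.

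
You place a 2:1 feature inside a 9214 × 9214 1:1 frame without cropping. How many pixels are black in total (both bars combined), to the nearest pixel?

2:1 (2.000) > 1:1 (1.000), so the feature fills the width.
The feature is 9214 × 1/2 ≈ 4607.0000 px tall.
Black = 9214 − 4607.0000 = 4607.0000 px.
Across the 9214-px span: 4607.0000 × 9214 ≈ 42448898 px.

42448898 pixels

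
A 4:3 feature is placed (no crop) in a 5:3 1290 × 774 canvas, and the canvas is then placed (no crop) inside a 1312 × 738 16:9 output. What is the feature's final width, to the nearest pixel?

Inside the 1290×774 canvas the feature is height-limited at 1032.00 × 774.00.
5:3 in 1312×738: fills the height, so the intermediate becomes 1230.00 × 738.00 — a scale of ×0.9535.
Applying the same ×0.9535: 1032.00 → 984.00.

984 px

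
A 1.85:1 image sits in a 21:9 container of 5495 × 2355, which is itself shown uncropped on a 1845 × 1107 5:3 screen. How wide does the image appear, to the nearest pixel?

1463 px

1.85:1 in 5495×2355: fills the height, so the image is 4356.75 × 2355.00.
21:9 in 1845×1107: fills the width, so the intermediate becomes 1845.00 × 790.71 — a scale of ×0.3358.
Applying the same ×0.3358: 4356.75 → 1462.82.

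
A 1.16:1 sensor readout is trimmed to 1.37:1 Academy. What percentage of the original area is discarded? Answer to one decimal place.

15.3%

The width stays; only height is cut (since 1.37:1 Academy is wider than 1.16:1).
Area ratio = (1.160)/(1.370) = 84.67%; the remaining 15.33% is cropped out.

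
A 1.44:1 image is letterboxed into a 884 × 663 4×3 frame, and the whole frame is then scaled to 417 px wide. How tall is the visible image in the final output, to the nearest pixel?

At 884×663 the image is width-limited, so height = 884 / 1.440 ≈ 613.89 px.
Resizing to 417 px wide multiplies everything by 0.4717: 613.89 → 289.58 px.

290 px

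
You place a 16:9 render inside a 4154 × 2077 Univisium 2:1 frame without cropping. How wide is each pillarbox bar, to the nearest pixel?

231 px

16:9 is narrower than Univisium 2:1, so it spans the full height.
Content width = 2077 × 16/9 ≈ 3692.44 px.
Leftover width: 4154 − 3692.44 = 461.56 px → 230.78 each side.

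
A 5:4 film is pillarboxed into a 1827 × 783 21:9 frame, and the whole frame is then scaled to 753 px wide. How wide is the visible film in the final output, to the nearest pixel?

403 px

At 1827×783 the film is height-limited, so width = 783 × 5/4 ≈ 978.75 px.
Scaling 1827 → 753 is ×0.4122, so the width becomes 978.75 × 0.4122 ≈ 403.39 px.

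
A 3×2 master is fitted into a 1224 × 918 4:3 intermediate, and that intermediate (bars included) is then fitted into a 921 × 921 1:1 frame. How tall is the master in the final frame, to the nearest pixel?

First fit — 3×2 into 1224×918 spans the width: 1224.00 × 816.00.
The 4:3 canvas is width-limited in 921×921, giving 921.00 × 690.75; scale factor 0.7525.
The master scales with it: height 816.00 × 0.7525 ≈ 614.00.

614 px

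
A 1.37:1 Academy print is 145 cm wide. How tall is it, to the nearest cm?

145 / 1.370 = 105.84.

106 cm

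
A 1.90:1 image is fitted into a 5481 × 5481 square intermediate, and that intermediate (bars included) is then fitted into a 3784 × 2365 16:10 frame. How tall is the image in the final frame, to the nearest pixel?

Inside the 5481×5481 canvas the image is width-limited at 5481.00 × 2884.74.
Second fit — the square canvas into 3784×2365 spans the height: 2365.00 × 2365.00 (×0.4315 from 5481×5481).
Applying the same ×0.4315: 2884.74 → 1244.74.

1245 px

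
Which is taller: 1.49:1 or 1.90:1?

1.49 and 1.9; 1.9 > 1.49. The smaller width-to-height ratio is the taller frame.

1.49:1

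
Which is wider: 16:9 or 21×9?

21×9

16:9 = 1.778 and 21×9 = 2.333; 2.333 > 1.778.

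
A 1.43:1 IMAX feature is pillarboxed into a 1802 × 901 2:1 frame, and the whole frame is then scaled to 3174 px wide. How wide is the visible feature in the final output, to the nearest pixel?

Fitted into 1802×901, the feature spans the height; its width is 901 × 1.430 ≈ 1288.43 px.
Resizing to 3174 px wide multiplies everything by 1.7614: 1288.43 → 2269.41 px.

2269 px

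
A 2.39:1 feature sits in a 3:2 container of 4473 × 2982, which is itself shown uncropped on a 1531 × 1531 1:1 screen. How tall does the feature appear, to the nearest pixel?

Inside the 4473×2982 canvas the feature is width-limited at 4473.00 × 1871.55.
The 3:2 canvas is width-limited in 1531×1531, giving 1531.00 × 1020.67; scale factor 0.3423.
So the feature's height is 1871.55 × 0.3423 ≈ 640.59.

641 px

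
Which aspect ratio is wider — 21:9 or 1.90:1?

21:9

21:9 = 2.333 and 1.9; 2.333 > 1.9.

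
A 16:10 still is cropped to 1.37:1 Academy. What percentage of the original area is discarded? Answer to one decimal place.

Going from 16:10 to 1.37:1 Academy means cutting width while keeping height.
Area ratio = (1.370)/(1.600) = 85.62%; the remaining 14.38% is cropped out.

14.4%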